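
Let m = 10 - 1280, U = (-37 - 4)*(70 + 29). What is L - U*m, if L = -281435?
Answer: -5436365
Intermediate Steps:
U = -4059 (U = -41*99 = -4059)
m = -1270
L - U*m = -281435 - (-4059)*(-1270) = -281435 - 1*5154930 = -281435 - 5154930 = -5436365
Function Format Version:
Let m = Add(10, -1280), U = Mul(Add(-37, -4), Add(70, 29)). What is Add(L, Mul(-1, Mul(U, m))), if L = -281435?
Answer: -5436365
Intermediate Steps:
U = -4059 (U = Mul(-41, 99) = -4059)
m = -1270
Add(L, Mul(-1, Mul(U, m))) = Add(-281435, Mul(-1, Mul(-4059, -1270))) = Add(-281435, Mul(-1, 5154930)) = Add(-281435, -5154930) = -5436365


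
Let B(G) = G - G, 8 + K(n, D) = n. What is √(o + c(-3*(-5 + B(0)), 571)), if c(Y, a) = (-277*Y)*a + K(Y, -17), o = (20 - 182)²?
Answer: I*√2346254 ≈ 1531.7*I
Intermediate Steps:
K(n, D) = -8 + n
B(G) = 0
o = 26244 (o = (-162)² = 26244)
c(Y, a) = -8 + Y - 277*Y*a (c(Y, a) = (-277*Y)*a + (-8 + Y) = -277*Y*a + (-8 + Y) = -8 + Y - 277*Y*a)
√(o + c(-3*(-5 + B(0)), 571)) = √(26244 + (-8 - 3*(-5 + 0) - 277*(-3*(-5 + 0))*571)) = √(26244 + (-8 - 3*(-5) - 277*(-3*(-5))*571)) = √(26244 + (-8 + 15 - 277*15*571)) = √(26244 + (-8 + 15 - 2372505)) = √(26244 - 2372498) = √(-2346254) = I*√2346254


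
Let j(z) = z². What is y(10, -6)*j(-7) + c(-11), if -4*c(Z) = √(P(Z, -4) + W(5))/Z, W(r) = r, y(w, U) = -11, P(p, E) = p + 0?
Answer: -539 + I*√6/44 ≈ -539.0 + 0.05567*I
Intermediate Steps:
P(p, E) = p
c(Z) = -√(5 + Z)/(4*Z) (c(Z) = -√(Z + 5)/(4*Z) = -√(5 + Z)/(4*Z))
y(10, -6)*j(-7) + c(-11) = -11*(-7)² - ¼*√(5 - 11)/(-11) = -11*49 - ¼*(-1/11)*√(-6) = -539 - ¼*(-1/11)*I*√6 = -539 + I*√6/44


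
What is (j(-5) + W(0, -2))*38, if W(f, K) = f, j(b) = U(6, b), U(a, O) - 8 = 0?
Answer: 304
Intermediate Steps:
U(a, O) = 8 (U(a, O) = 8 + 0 = 8)
j(b) = 8
(j(-5) + W(0, -2))*38 = (8 + 0)*38 = 8*38 = 304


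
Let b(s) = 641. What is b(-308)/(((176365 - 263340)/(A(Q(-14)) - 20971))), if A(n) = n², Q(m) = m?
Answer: 532671/3479 ≈ 153.11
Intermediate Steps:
b(-308)/(((176365 - 263340)/(A(Q(-14)) - 20971))) = 641/(((176365 - 263340)/((-14)² - 20971))) = 641/((-86975/(196 - 20971))) = 641/((-86975/(-20775))) = 641/((-86975*(-1/20775))) = 641/(3479/831) = 641*(831/3479) = 532671/3479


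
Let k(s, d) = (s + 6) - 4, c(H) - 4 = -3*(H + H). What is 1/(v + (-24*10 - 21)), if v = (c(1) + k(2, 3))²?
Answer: -1/257 ≈ -0.0038911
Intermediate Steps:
c(H) = 4 - 6*H (c(H) = 4 - 3*(H + H) = 4 - 6*H)
k(s, d) = 2 + s (k(s, d) = (6 + s) - 4 = 2 + s)
v = 4 (v = ((4 - 6*1) + (2 + 2))² = ((4 - 6) + 4)² = (-2 + 4)² = 2² = 4)
1/(v + (-24*10 - 21)) = 1/(4 + (-24*10 - 21)) = 1/(4 + (-240 - 21)) = 1/(4 - 261) = 1/(-257) = -1/257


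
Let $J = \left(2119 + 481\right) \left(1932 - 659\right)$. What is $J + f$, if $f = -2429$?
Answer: $3307371$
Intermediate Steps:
$J = 3309800$ ($J = 2600 \cdot 1273 = 3309800$)
$J + f = 3309800 - 2429 = 3307371$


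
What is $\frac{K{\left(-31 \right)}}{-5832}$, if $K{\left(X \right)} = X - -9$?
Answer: $\frac{11}{2916} \approx 0.0037723$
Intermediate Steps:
$K{\left(X \right)} = 9 + X$ ($K{\left(X \right)} = X + \left(-8 + 17\right) = X + 9 = 9 + X$)
$\frac{K{\left(-31 \right)}}{-5832} = \frac{9 - 31}{-5832} = \left(-22\right) \left(- \frac{1}{5832}\right) = \frac{11}{2916}$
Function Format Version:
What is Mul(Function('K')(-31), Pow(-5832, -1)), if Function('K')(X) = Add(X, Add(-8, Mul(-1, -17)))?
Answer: Rational(11, 2916) ≈ 0.0037723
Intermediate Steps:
Function('K')(X) = Add(9, X) (Function('K')(X) = Add(X, Add(-8, 17)) = Add(X, 9) = Add(9, X))
Mul(Function('K')(-31), Pow(-5832, -1)) = Mul(Add(9, -31), Pow(-5832, -1)) = Mul(-22, Rational(-1, 5832)) = Rational(11, 2916)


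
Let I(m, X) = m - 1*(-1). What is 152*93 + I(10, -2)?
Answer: 14147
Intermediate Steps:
I(m, X) = 1 + m (I(m, X) = m + 1 = 1 + m)
152*93 + I(10, -2) = 152*93 + (1 + 10) = 14136 + 11 = 14147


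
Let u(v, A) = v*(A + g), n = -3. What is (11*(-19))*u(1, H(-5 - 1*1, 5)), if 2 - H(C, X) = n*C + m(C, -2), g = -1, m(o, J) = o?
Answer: 2299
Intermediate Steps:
H(C, X) = 2 + 2*C (H(C, X) = 2 - (-3*C + C) = 2 - (-2)*C = 2 + 2*C)
u(v, A) = v*(-1 + A) (u(v, A) = v*(A - 1) = v*(-1 + A))
(11*(-19))*u(1, H(-5 - 1*1, 5)) = (11*(-19))*(1*(-1 + (2 + 2*(-5 - 1*1)))) = -209*(-1 + (2 + 2*(-5 - 1))) = -209*(-1 + (2 + 2*(-6))) = -209*(-1 + (2 - 12)) = -209*(-1 - 10) = -209*(-11) = 2299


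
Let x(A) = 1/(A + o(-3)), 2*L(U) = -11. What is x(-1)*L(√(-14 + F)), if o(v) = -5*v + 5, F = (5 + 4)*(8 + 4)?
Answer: -11/38 ≈ -0.28947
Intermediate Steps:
F = 108 (F = 9*12 = 108)
o(v) = 5 - 5*v
L(U) = -11/2 (L(U) = (½)*(-11) = -11/2)
x(A) = 1/(20 + A) (x(A) = 1/(A + (5 - 5*(-3))) = 1/(A + (5 + 15)) = 1/(A + 20) = 1/(20 + A))
x(-1)*L(√(-14 + F)) = -11/2/(20 - 1) = -11/2/19 = (1/19)*(-11/2) = -11/38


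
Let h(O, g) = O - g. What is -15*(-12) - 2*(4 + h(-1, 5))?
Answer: 184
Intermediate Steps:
-15*(-12) - 2*(4 + h(-1, 5)) = -15*(-12) - 2*(4 + (-1 - 1*5)) = 180 - 2*(4 + (-1 - 5)) = 180 - 2*(4 - 6) = 180 - 2*(-2) = 180 + 4 = 184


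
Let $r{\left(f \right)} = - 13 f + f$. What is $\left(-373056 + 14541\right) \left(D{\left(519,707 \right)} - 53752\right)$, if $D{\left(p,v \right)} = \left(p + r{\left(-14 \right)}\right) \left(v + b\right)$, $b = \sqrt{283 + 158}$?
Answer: $-160035359760$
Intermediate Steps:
$b = 21$ ($b = \sqrt{441} = 21$)
$r{\left(f \right)} = - 12 f$
$D{\left(p,v \right)} = \left(21 + v\right) \left(168 + p\right)$ ($D{\left(p,v \right)} = \left(p - -168\right) \left(v + 21\right) = \left(p + 168\right) \left(21 + v\right) = \left(168 + p\right) \left(21 + v\right) = \left(21 + v\right) \left(168 + p\right)$)
$\left(-373056 + 14541\right) \left(D{\left(519,707 \right)} - 53752\right) = \left(-373056 + 14541\right) \left(\left(3528 + 21 \cdot 519 + 168 \cdot 707 + 519 \cdot 707\right) - 53752\right) = - 358515 \left(\left(3528 + 10899 + 118776 + 366933\right) - 53752\right) = - 358515 \left(500136 - 53752\right) = \left(-358515\right) 446384 = -160035359760$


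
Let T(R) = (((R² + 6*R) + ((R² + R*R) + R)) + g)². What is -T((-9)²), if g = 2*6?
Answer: -410548644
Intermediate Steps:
g = 12
T(R) = (12 + 3*R² + 7*R)² (T(R) = (((R² + 6*R) + ((R² + R*R) + R)) + 12)² = (((R² + 6*R) + ((R² + R²) + R)) + 12)² = (((R² + 6*R) + (2*R² + R)) + 12)² = (((R² + 6*R) + (R + 2*R²)) + 12)² = ((3*R² + 7*R) + 12)² = (12 + 3*R² + 7*R)²)
-T((-9)²) = -(12 + 3*((-9)²)² + 7*(-9)²)² = -(12 + 3*81² + 7*81)² = -(12 + 3*6561 + 567)² = -(12 + 19683 + 567)² = -1*20262² = -1*410548644 = -410548644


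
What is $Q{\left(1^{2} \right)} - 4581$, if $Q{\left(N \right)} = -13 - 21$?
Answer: $-4615$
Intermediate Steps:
$Q{\left(N \right)} = -34$ ($Q{\left(N \right)} = -13 - 21 = -34$)
$Q{\left(1^{2} \right)} - 4581 = -34 - 4581 = -4615$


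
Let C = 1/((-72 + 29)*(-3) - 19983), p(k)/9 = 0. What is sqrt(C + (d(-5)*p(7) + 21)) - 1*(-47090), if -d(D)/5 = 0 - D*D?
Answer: 47090 + sqrt(919754198)/6618 ≈ 47095.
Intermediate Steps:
p(k) = 0 (p(k) = 9*0 = 0)
d(D) = 5*D**2 (d(D) = -5*(0 - D*D) = -5*(0 - D**2) = -(-5)*D**2 = 5*D**2)
C = -1/19854 (C = 1/(-43*(-3) - 19983) = 1/(129 - 19983) = 1/(-19854) = -1/19854 ≈ -5.0368e-5)
sqrt(C + (d(-5)*p(7) + 21)) - 1*(-47090) = sqrt(-1/19854 + ((5*(-5)**2)*0 + 21)) - 1*(-47090) = sqrt(-1/19854 + ((5*25)*0 + 21)) + 47090 = sqrt(-1/19854 + (125*0 + 21)) + 47090 = sqrt(-1/19854 + (0 + 21)) + 47090 = sqrt(-1/19854 + 21) + 47090 = sqrt(416933/19854) + 47090 = sqrt(919754198)/6618 + 47090 = 47090 + sqrt(919754198)/6618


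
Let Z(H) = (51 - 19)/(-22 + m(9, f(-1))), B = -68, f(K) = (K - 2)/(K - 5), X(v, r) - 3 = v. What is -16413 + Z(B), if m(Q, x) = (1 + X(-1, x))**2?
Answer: -213401/13 ≈ -16415.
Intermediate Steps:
X(v, r) = 3 + v
f(K) = (-2 + K)/(-5 + K)
m(Q, x) = 9 (m(Q, x) = (1 + (3 - 1))**2 = (1 + 2)**2 = 3**2 = 9)
Z(H) = -32/13 (Z(H) = (51 - 19)/(-22 + 9) = 32/(-13) = 32*(-1/13) = -32/13)
-16413 + Z(B) = -16413 - 32/13 = -213401/13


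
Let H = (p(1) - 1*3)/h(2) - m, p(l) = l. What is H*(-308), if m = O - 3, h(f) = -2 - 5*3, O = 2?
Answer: -5852/17 ≈ -344.24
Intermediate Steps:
h(f) = -17 (h(f) = -2 - 15 = -17)
m = -1 (m = 2 - 3 = -1)
H = 19/17 (H = (1 - 1*3)/(-17) - 1*(-1) = (1 - 3)*(-1/17) + 1 = -2*(-1/17) + 1 = 2/17 + 1 = 19/17 ≈ 1.1176)
H*(-308) = (19/17)*(-308) = -5852/17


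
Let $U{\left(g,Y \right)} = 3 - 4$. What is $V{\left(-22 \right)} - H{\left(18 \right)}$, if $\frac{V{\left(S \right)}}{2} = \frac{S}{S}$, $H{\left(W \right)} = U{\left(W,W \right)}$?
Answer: $3$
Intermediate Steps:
$U{\left(g,Y \right)} = -1$
$H{\left(W \right)} = -1$
$V{\left(S \right)} = 2$ ($V{\left(S \right)} = 2 \frac{S}{S} = 2 \cdot 1 = 2$)
$V{\left(-22 \right)} - H{\left(18 \right)} = 2 - -1 = 2 + 1 = 3$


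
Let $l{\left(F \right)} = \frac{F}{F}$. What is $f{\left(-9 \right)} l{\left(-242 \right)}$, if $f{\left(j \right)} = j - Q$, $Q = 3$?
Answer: $-12$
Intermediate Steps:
$f{\left(j \right)} = -3 + j$ ($f{\left(j \right)} = j - 3 = -3 + j$)
$l{\left(F \right)} = 1$
$f{\left(-9 \right)} l{\left(-242 \right)} = \left(-3 - 9\right) 1 = \left(-12\right) 1 = -12$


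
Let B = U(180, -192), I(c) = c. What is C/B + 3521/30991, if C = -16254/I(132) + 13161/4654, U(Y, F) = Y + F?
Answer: 8043285385/793276627 ≈ 10.139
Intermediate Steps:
U(Y, F) = F + Y
B = -12 (B = -192 + 180 = -12)
C = -3079536/25597 (C = -16254/132 + 13161/4654 = -16254*1/132 + 13161*(1/4654) = -2709/22 + 13161/4654 = -3079536/25597 ≈ -120.31)
C/B + 3521/30991 = -3079536/25597/(-12) + 3521/30991 = -3079536/25597*(-1/12) + 3521*(1/30991) = 256628/25597 + 3521/30991 = 8043285385/793276627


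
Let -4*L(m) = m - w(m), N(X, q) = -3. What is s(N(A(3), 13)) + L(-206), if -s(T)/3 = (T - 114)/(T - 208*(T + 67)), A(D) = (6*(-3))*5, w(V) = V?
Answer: -351/13315 ≈ -0.026361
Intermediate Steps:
A(D) = -90 (A(D) = -18*5 = -90)
s(T) = -3*(-114 + T)/(-13936 - 207*T) (s(T) = -3*(T - 114)/(T - 208*(T + 67)) = -3*(-114 + T)/(T - 208*(67 + T)) = -3*(-114 + T)/(T + (-13936 - 208*T)) = -3*(-114 + T)/(-13936 - 207*T))
L(m) = 0 (L(m) = -(m - m)/4 = -¼*0 = 0)
s(N(A(3), 13)) + L(-206) = 3*(-114 - 3)/(13936 + 207*(-3)) + 0 = 3*(-117)/(13936 - 621) + 0 = 3*(-117)/13315 + 0 = 3*(1/13315)*(-117) + 0 = -351/13315 + 0 = -351/13315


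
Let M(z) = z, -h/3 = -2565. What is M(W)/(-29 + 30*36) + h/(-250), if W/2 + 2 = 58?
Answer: -1611889/52550 ≈ -30.673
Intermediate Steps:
W = 112 (W = -4 + 2*58 = -4 + 116 = 112)
h = 7695 (h = -3*(-2565) = 7695)
M(W)/(-29 + 30*36) + h/(-250) = 112/(-29 + 30*36) + 7695/(-250) = 112/(-29 + 1080) + 7695*(-1/250) = 112/1051 - 1539/50 = -1611889/52550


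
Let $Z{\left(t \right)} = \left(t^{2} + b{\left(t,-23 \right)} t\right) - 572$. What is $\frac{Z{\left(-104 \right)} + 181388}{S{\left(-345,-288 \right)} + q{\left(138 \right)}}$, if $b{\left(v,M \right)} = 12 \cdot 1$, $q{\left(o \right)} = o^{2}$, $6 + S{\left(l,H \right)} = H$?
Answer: $\frac{95192}{9375} \approx 10.154$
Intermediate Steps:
$S{\left(l,H \right)} = -6 + H$
$b{\left(v,M \right)} = 12$
$Z{\left(t \right)} = -572 + t^{2} + 12 t$ ($Z{\left(t \right)} = \left(t^{2} + 12 t\right) - 572 = -572 + t^{2} + 12 t$)
$\frac{Z{\left(-104 \right)} + 181388}{S{\left(-345,-288 \right)} + q{\left(138 \right)}} = \frac{\left(-572 + \left(-104\right)^{2} + 12 \left(-104\right)\right) + 181388}{\left(-6 - 288\right) + 138^{2}} = \frac{\left(-572 + 10816 - 1248\right) + 181388}{-294 + 19044} = \frac{8996 + 181388}{18750} = 190384 \cdot \frac{1}{18750} = \frac{95192}{9375}$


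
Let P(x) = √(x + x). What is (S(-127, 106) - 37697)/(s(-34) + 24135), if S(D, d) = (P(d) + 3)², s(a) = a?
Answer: -37476/24101 + 12*√53/24101 ≈ -1.5513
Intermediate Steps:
P(x) = √2*√x (P(x) = √(2*x) = √2*√x)
S(D, d) = (3 + √2*√d)² (S(D, d) = (√2*√d + 3)² = (3 + √2*√d)²)
(S(-127, 106) - 37697)/(s(-34) + 24135) = ((3 + √2*√106)² - 37697)/(-34 + 24135) = ((3 + 2*√53)² - 37697)/24101 = (-37697 + (3 + 2*√53)²)*(1/24101) = -3427/2191 + (3 + 2*√53)²/24101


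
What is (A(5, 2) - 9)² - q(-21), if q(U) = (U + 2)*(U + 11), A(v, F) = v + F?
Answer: -186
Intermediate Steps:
A(v, F) = F + v
q(U) = (2 + U)*(11 + U)
(A(5, 2) - 9)² - q(-21) = ((2 + 5) - 9)² - (22 + (-21)² + 13*(-21)) = (7 - 9)² - (22 + 441 - 273) = (-2)² - 1*190 = 4 - 190 = -186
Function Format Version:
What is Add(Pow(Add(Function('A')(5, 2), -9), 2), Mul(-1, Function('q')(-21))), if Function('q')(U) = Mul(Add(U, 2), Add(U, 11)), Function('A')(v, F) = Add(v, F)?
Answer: -186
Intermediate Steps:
Function('A')(v, F) = Add(F, v)
Function('q')(U) = Mul(Add(2, U), Add(11, U))
Add(Pow(Add(Function('A')(5, 2), -9), 2), Mul(-1, Function('q')(-21))) = Add(Pow(Add(Add(2, 5), -9), 2), Mul(-1, Add(22, Pow(-21, 2), Mul(13, -21)))) = Add(Pow(Add(7, -9), 2), Mul(-1, Add(22, 441, -273))) = Add(Pow(-2, 2), Mul(-1, 190)) = Add(4, -190) = -186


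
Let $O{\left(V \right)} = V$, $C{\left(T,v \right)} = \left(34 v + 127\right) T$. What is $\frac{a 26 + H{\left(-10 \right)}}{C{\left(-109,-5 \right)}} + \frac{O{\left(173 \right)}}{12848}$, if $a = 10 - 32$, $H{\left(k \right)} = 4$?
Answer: $- \frac{6486813}{60218576} \approx -0.10772$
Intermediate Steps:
$C{\left(T,v \right)} = T \left(127 + 34 v\right)$ ($C{\left(T,v \right)} = \left(127 + 34 v\right) T = T \left(127 + 34 v\right)$)
$a = -22$
$\frac{a 26 + H{\left(-10 \right)}}{C{\left(-109,-5 \right)}} + \frac{O{\left(173 \right)}}{12848} = \frac{\left(-22\right) 26 + 4}{\left(-109\right) \left(127 + 34 \left(-5\right)\right)} + \frac{173}{12848} = \frac{-572 + 4}{\left(-109\right) \left(127 - 170\right)} + 173 \cdot \frac{1}{12848} = - \frac{568}{\left(-109\right) \left(-43\right)} + \frac{173}{12848} = - \frac{568}{4687} + \frac{173}{12848} = - \frac{6486813}{60218576}$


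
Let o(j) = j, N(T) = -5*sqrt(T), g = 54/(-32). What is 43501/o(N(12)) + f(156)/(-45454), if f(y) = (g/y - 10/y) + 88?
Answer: -219461/113453184 - 43501*sqrt(3)/30 ≈ -2511.5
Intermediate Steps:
g = -27/16 (g = 54*(-1/32) = -27/16 ≈ -1.6875)
f(y) = 88 - 187/(16*y) (f(y) = (-27/(16*y) - 10/y) + 88 = -187/(16*y) + 88 = 88 - 187/(16*y))
43501/o(N(12)) + f(156)/(-45454) = 43501/((-10*sqrt(3))) + (88 - 187/16/156)/(-45454) = 43501/((-10*sqrt(3))) + (88 - 187/16*1/156)*(-1/45454) = 43501/((-10*sqrt(3))) + (88 - 187/2496)*(-1/45454) = 43501*(-sqrt(3)/30) + (219461/2496)*(-1/45454) = -43501*sqrt(3)/30 - 219461/113453184 = -219461/113453184 - 43501*sqrt(3)/30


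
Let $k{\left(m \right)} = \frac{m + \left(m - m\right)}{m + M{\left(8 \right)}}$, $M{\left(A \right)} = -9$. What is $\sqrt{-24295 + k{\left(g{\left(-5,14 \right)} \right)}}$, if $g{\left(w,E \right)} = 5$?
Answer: $\frac{i \sqrt{97185}}{2} \approx 155.87 i$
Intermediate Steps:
$k{\left(m \right)} = \frac{m}{-9 + m}$ ($k{\left(m \right)} = \frac{m + \left(m - m\right)}{m - 9} = \frac{m + 0}{-9 + m} = \frac{m}{-9 + m}$)
$\sqrt{-24295 + k{\left(g{\left(-5,14 \right)} \right)}} = \sqrt{-24295 + \frac{5}{-9 + 5}} = \sqrt{-24295 + \frac{5}{-4}} = \sqrt{-24295 + 5 \left(- \frac{1}{4}\right)} = \sqrt{-24295 - \frac{5}{4}} = \sqrt{- \frac{97185}{4}} = \frac{i \sqrt{97185}}{2}$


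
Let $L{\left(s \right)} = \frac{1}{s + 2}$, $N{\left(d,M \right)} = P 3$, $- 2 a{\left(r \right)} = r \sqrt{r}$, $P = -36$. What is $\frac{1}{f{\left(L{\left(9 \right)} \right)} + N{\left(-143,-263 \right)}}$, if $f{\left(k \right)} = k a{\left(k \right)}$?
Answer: $- \frac{69574032}{7513995455} + \frac{242 \sqrt{11}}{7513995455} \approx -0.0092591$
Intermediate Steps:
$a{\left(r \right)} = - \frac{r^{\frac{3}{2}}}{2}$ ($a{\left(r \right)} = - \frac{r \sqrt{r}}{2} = - \frac{r^{\frac{3}{2}}}{2}$)
$N{\left(d,M \right)} = -108$ ($N{\left(d,M \right)} = \left(-36\right) 3 = -108$)
$L{\left(s \right)} = \frac{1}{2 + s}$
$f{\left(k \right)} = - \frac{k^{\frac{5}{2}}}{2}$ ($f{\left(k \right)} = k \left(- \frac{k^{\frac{3}{2}}}{2}\right) = - \frac{k^{\frac{5}{2}}}{2}$)
$\frac{1}{f{\left(L{\left(9 \right)} \right)} + N{\left(-143,-263 \right)}} = \frac{1}{- \frac{\left(\frac{1}{2 + 9}\right)^{\frac{5}{2}}}{2} - 108} = \frac{1}{- \frac{\left(\frac{1}{11}\right)^{\frac{5}{2}}}{2} - 108} = \frac{1}{- \frac{1}{2 \cdot 121 \sqrt{11}} - 108} = \frac{1}{- \frac{\frac{1}{1331} \sqrt{11}}{2} - 108} = \frac{1}{- \frac{\sqrt{11}}{2662} - 108} = \frac{1}{-108 - \frac{\sqrt{11}}{2662}}$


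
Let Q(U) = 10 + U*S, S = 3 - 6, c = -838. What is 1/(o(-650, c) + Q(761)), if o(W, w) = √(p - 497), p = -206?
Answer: -2273/5167232 - I*√703/5167232 ≈ -0.00043989 - 5.1312e-6*I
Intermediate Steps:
S = -3
o(W, w) = I*√703 (o(W, w) = √(-206 - 497) = √(-703) = I*√703)
Q(U) = 10 - 3*U (Q(U) = 10 + U*(-3) = 10 - 3*U)
1/(o(-650, c) + Q(761)) = 1/(I*√703 + (10 - 3*761)) = 1/(I*√703 + (10 - 2283)) = 1/(I*√703 - 2273) = 1/(-2273 + I*√703)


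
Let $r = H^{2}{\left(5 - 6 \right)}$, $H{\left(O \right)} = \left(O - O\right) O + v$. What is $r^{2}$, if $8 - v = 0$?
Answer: $4096$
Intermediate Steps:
$v = 8$ ($v = 8 - 0 = 8 + 0 = 8$)
$H{\left(O \right)} = 8$ ($H{\left(O \right)} = \left(O - O\right) O + 8 = 0 O + 8 = 0 + 8 = 8$)
$r = 64$ ($r = 8^{2} = 64$)
$r^{2} = 64^{2} = 4096$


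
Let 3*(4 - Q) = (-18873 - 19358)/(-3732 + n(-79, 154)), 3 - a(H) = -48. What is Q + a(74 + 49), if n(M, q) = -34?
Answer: 583159/11298 ≈ 51.616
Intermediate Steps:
a(H) = 51 (a(H) = 3 - 1*(-48) = 3 + 48 = 51)
Q = 6961/11298 (Q = 4 - (-18873 - 19358)/(3*(-3732 - 34)) = 4 - (-38231)/(3*(-3766)) = 4 - (-38231)*(-1)/(3*3766) = 4 - ⅓*38231/3766 = 4 - 38231/11298 = 6961/11298 ≈ 0.61613)
Q + a(74 + 49) = 6961/11298 + 51 = 583159/11298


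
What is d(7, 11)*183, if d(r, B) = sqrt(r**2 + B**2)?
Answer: 183*sqrt(170) ≈ 2386.0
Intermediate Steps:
d(r, B) = sqrt(B**2 + r**2)
d(7, 11)*183 = sqrt(11**2 + 7**2)*183 = sqrt(121 + 49)*183 = sqrt(170)*183 = 183*sqrt(170)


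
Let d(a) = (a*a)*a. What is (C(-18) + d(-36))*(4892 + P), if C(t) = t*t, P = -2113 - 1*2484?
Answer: -13667940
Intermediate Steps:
P = -4597 (P = -2113 - 2484 = -4597)
d(a) = a³ (d(a) = a²*a = a³)
C(t) = t²
(C(-18) + d(-36))*(4892 + P) = ((-18)² + (-36)³)*(4892 - 4597) = (324 - 46656)*295 = -46332*295 = -13667940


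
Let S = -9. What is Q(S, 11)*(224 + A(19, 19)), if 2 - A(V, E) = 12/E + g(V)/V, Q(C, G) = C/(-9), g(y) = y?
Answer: 4263/19 ≈ 224.37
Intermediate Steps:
Q(C, G) = -C/9 (Q(C, G) = C*(-⅑) = -C/9)
A(V, E) = 1 - 12/E (A(V, E) = 2 - (12/E + V/V) = 2 - (12/E + 1) = 2 - (1 + 12/E) = 2 + (-1 - 12/E) = 1 - 12/E)
Q(S, 11)*(224 + A(19, 19)) = (-⅑*(-9))*(224 + (-12 + 19)/19) = 1*(224 + (1/19)*7) = 1*(224 + 7/19) = 1*(4263/19) = 4263/19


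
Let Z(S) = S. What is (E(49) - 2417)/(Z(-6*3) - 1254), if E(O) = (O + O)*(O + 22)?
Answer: -4541/1272 ≈ -3.5700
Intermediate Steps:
E(O) = 2*O*(22 + O) (E(O) = (2*O)*(22 + O) = 2*O*(22 + O))
(E(49) - 2417)/(Z(-6*3) - 1254) = (2*49*(22 + 49) - 2417)/(-6*3 - 1254) = (2*49*71 - 2417)/(-18 - 1254) = (6958 - 2417)/(-1272) = 4541*(-1/1272) = -4541/1272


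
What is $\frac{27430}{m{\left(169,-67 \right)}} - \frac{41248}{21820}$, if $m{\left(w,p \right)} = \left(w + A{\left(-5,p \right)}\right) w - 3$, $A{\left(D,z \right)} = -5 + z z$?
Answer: $- \frac{3979625899}{2144780535} \approx -1.8555$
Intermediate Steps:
$A{\left(D,z \right)} = -5 + z^{2}$
$m{\left(w,p \right)} = -3 + w \left(-5 + w + p^{2}\right)$ ($m{\left(w,p \right)} = \left(w + \left(-5 + p^{2}\right)\right) w - 3 = \left(-5 + w + p^{2}\right) w - 3 = w \left(-5 + w + p^{2}\right) - 3 = -3 + w \left(-5 + w + p^{2}\right)$)
$\frac{27430}{m{\left(169,-67 \right)}} - \frac{41248}{21820} = \frac{27430}{-3 + 169^{2} + 169 \left(-5 + \left(-67\right)^{2}\right)} - \frac{41248}{21820} = \frac{27430}{-3 + 28561 + 169 \left(-5 + 4489\right)} - \frac{10312}{5455} = \frac{27430}{-3 + 28561 + 169 \cdot 4484} - \frac{10312}{5455} = \frac{27430}{-3 + 28561 + 757796} - \frac{10312}{5455} = \frac{27430}{786354} - \frac{10312}{5455} = 27430 \cdot \frac{1}{786354} - \frac{10312}{5455} = \frac{13715}{393177} - \frac{10312}{5455} = - \frac{3979625899}{2144780535}$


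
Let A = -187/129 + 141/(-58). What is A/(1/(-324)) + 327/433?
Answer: 679304139/539951 ≈ 1258.1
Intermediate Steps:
A = -29035/7482 (A = -187*1/129 + 141*(-1/58) = -187/129 - 141/58 = -29035/7482 ≈ -3.8806)
A/(1/(-324)) + 327/433 = -29035/(7482*(1/(-324))) + 327/433 = -29035/(7482*(-1/324)) + 327*(1/433) = -29035/7482*(-324) + 327/433 = 1567890/1247 + 327/433 = 679304139/539951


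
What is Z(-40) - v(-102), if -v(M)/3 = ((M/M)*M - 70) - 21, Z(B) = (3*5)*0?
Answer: -579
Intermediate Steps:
Z(B) = 0 (Z(B) = 15*0 = 0)
v(M) = 273 - 3*M (v(M) = -3*(((M/M)*M - 70) - 21) = -3*((1*M - 70) - 21) = -3*((M - 70) - 21) = -3*((-70 + M) - 21) = -3*(-91 + M) = 273 - 3*M)
Z(-40) - v(-102) = 0 - (273 - 3*(-102)) = 0 - (273 + 306) = 0 - 1*579 = 0 - 579 = -579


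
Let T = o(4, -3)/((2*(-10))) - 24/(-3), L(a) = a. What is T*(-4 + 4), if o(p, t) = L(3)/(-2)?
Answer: 0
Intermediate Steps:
o(p, t) = -3/2 (o(p, t) = 3/(-2) = 3*(-½) = -3/2)
T = 323/40 (T = -3/(2*(2*(-10))) - 24/(-3) = -3/2/(-20) - 24*(-⅓) = -3/2*(-1/20) + 8 = 3/40 + 8 = 323/40 ≈ 8.0750)
T*(-4 + 4) = 323*(-4 + 4)/40 = (323/40)*0 = 0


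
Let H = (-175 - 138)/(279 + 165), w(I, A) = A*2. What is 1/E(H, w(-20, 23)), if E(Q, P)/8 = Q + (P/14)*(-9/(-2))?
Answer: 777/87526 ≈ 0.0088774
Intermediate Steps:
w(I, A) = 2*A
H = -313/444 ≈ -0.70496
E(Q, P) = 8*Q + 18*P/7 (E(Q, P) = 8*(Q + (P/14)*(-9/(-2))) = 8*(Q + (P*(1/14))*(-9*(-½))) = 8*(Q + (P/14)*(9/2)) = 8*(Q + 9*P/28) = 8*Q + 18*P/7)
1/E(H, w(-20, 23)) = 1/(8*(-313/444) + 18*(2*23)/7) = 1/(-626/111 + (18/7)*46) = 1/(-626/111 + 828/7) = 1/(87526/777) = 777/87526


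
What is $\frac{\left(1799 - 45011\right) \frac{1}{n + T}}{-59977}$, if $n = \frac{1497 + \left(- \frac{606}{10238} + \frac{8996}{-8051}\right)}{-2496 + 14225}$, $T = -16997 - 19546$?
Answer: $- \frac{564545026628076}{28633974877351688867} \approx -1.9716 \cdot 10^{-5}$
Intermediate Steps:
$T = -36543$ ($T = -16997 - 19546 = -36543$)
$n = \frac{61647474316}{483388086301}$ ($n = \frac{1497 + \left(\left(-606\right) \frac{1}{10238} + 8996 \left(- \frac{1}{8051}\right)\right)}{11729} = \left(1497 - \frac{48489977}{41213069}\right) \frac{1}{11729} = \frac{61647474316}{41213069} \cdot \frac{1}{11729} = \frac{61647474316}{483388086301} \approx 0.12753$)
$\frac{\left(1799 - 45011\right) \frac{1}{n + T}}{-59977} = \frac{\left(1799 - 45011\right) \frac{1}{\frac{61647474316}{483388086301} - 36543}}{-59977} = - \frac{43212}{- \frac{17664389190223127}{483388086301}} \left(- \frac{1}{59977}\right) = \left(-43212\right) \left(- \frac{483388086301}{17664389190223127}\right) \left(- \frac{1}{59977}\right) = \frac{20888165985238812}{17664389190223127} \left(- \frac{1}{59977}\right) = - \frac{564545026628076}{28633974877351688867}$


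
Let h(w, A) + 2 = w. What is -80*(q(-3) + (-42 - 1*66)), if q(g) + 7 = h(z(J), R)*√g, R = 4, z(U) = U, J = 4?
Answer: 9200 - 160*I*√3 ≈ 9200.0 - 277.13*I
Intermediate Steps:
h(w, A) = -2 + w
q(g) = -7 + 2*√g (q(g) = -7 + (-2 + 4)*√g = -7 + 2*√g)
-80*(q(-3) + (-42 - 1*66)) = -80*((-7 + 2*√(-3)) + (-42 - 1*66)) = -80*((-7 + 2*(I*√3)) + (-42 - 66)) = -80*((-7 + 2*I*√3) - 108) = -80*(-115 + 2*I*√3) = 9200 - 160*I*√3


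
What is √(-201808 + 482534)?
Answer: √280726 ≈ 529.84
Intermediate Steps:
√(-201808 + 482534) = √280726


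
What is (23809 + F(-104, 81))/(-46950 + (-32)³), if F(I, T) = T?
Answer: -11945/39859 ≈ -0.29968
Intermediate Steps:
(23809 + F(-104, 81))/(-46950 + (-32)³) = (23809 + 81)/(-46950 + (-32)³) = 23890/(-46950 - 32768) = 23890/(-79718) = 23890*(-1/79718) = -11945/39859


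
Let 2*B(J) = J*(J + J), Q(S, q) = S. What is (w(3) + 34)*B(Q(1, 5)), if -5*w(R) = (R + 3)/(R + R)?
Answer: 169/5 ≈ 33.800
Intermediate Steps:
w(R) = -(3 + R)/(10*R) (w(R) = -(R + 3)/(5*(R + R)) = -(3 + R)/(5*(2*R)) = -(3 + R)*1/(2*R)/5 = -(3 + R)/(10*R))
B(J) = J² (B(J) = (J*(J + J))/2 = (J*(2*J))/2 = (2*J²)/2 = J²)
(w(3) + 34)*B(Q(1, 5)) = ((⅒)*(-3 - 1*3)/3 + 34)*1² = ((⅒)*(⅓)*(-3 - 3) + 34)*1 = ((⅒)*(⅓)*(-6) + 34)*1 = (-⅕ + 34)*1 = (169/5)*1 = 169/5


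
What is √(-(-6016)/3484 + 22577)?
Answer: 9*√211470961/871 ≈ 150.26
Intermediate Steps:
√(-(-6016)/3484 + 22577) = √(-4*(-376/871) + 22577) = √(1504/871 + 22577) = √(19666071/871) = 9*√211470961/871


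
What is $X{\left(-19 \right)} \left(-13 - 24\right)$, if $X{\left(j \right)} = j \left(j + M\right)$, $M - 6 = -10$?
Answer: $-16169$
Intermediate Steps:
$M = -4$ ($M = 6 - 10 = -4$)
$X{\left(j \right)} = j \left(-4 + j\right)$ ($X{\left(j \right)} = j \left(j - 4\right) = j \left(-4 + j\right)$)
$X{\left(-19 \right)} \left(-13 - 24\right) = - 19 \left(-4 - 19\right) \left(-13 - 24\right) = \left(-19\right) \left(-23\right) \left(-13 - 24\right) = 437 \left(-37\right) = -16169$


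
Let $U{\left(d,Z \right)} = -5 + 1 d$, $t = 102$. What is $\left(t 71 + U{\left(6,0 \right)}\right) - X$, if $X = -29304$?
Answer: $36547$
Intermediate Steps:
$U{\left(d,Z \right)} = -5 + d$
$\left(t 71 + U{\left(6,0 \right)}\right) - X = \left(102 \cdot 71 + \left(-5 + 6\right)\right) - -29304 = \left(7242 + 1\right) + 29304 = 7243 + 29304 = 36547$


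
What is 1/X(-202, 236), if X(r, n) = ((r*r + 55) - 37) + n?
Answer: 1/41058 ≈ 2.4356e-5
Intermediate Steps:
X(r, n) = 18 + n + r² (X(r, n) = ((r² + 55) - 37) + n = ((55 + r²) - 37) + n = (18 + r²) + n = 18 + n + r²)
1/X(-202, 236) = 1/(18 + 236 + (-202)²) = 1/(18 + 236 + 40804) = 1/41058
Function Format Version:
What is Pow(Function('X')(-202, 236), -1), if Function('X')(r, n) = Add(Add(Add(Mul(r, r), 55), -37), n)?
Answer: Rational(1, 41058) ≈ 2.4356e-5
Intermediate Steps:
Function('X')(r, n) = Add(18, n, Pow(r, 2)) (Function('X')(r, n) = Add(Add(Add(Pow(r, 2), 55), -37), n) = Add(Add(Add(55, Pow(r, 2)), -37), n) = Add(Add(18, Pow(r, 2)), n) = Add(18, n, Pow(r, 2)))
Pow(Function('X')(-202, 236), -1) = Pow(Add(18, 236, Pow(-202, 2)), -1) = Pow(Add(18, 236, 40804), -1) = Pow(41058, -1) = Rational(1, 41058)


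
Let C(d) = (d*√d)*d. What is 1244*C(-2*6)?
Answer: 358272*I*√3 ≈ 6.2055e+5*I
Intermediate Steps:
C(d) = d^(5/2) (C(d) = d^(3/2)*d = d^(5/2))
1244*C(-2*6) = 1244*(-2*6)^(5/2) = 1244*(-12)^(5/2) = 1244*(288*I*√3) = 358272*I*√3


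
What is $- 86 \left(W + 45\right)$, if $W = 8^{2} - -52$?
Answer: $-13846$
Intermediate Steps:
$W = 116$ ($W = 64 + 52 = 116$)
$- 86 \left(W + 45\right) = - 86 \left(116 + 45\right) = \left(-86\right) 161 = -13846$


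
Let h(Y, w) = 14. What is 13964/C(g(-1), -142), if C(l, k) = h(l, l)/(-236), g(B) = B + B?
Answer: -1647752/7 ≈ -2.3539e+5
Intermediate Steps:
g(B) = 2*B
C(l, k) = -7/118 (C(l, k) = 14/(-236) = 14*(-1/236) = -7/118)
13964/C(g(-1), -142) = 13964/(-7/118) = 13964*(-118/7) = -1647752/7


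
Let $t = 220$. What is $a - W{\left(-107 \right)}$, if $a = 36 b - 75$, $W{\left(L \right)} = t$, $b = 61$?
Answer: $1901$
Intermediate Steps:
$W{\left(L \right)} = 220$
$a = 2121$ ($a = 36 \cdot 61 - 75 = 2196 - 75 = 2121$)
$a - W{\left(-107 \right)} = 2121 - 220 = 1901$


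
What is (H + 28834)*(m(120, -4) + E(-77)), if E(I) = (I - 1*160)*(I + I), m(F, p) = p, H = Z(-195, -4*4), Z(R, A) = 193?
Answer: 1059311338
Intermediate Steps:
H = 193
E(I) = 2*I*(-160 + I) (E(I) = (I - 160)*(2*I) = (-160 + I)*(2*I) = 2*I*(-160 + I))
(H + 28834)*(m(120, -4) + E(-77)) = (193 + 28834)*(-4 + 2*(-77)*(-160 - 77)) = 29027*(-4 + 2*(-77)*(-237)) = 29027*(-4 + 36498) = 29027*36494 = 1059311338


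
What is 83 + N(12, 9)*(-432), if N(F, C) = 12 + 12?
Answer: -10285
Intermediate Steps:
N(F, C) = 24
83 + N(12, 9)*(-432) = 83 + 24*(-432) = 83 - 10368 = -10285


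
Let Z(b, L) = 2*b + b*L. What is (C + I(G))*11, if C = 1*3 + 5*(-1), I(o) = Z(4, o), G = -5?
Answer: -154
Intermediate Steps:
Z(b, L) = 2*b + L*b
I(o) = 8 + 4*o (I(o) = 4*(2 + o) = 8 + 4*o)
C = -2 (C = 3 - 5 = -2)
(C + I(G))*11 = (-2 + (8 + 4*(-5)))*11 = (-2 + (8 - 20))*11 = (-2 - 12)*11 = -14*11 = -154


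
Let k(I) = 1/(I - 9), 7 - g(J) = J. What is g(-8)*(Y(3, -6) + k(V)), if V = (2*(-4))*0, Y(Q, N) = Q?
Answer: 130/3 ≈ 43.333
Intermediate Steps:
g(J) = 7 - J
V = 0 (V = -8*0 = 0)
k(I) = 1/(-9 + I)
g(-8)*(Y(3, -6) + k(V)) = (7 - 1*(-8))*(3 + 1/(-9 + 0)) = (7 + 8)*(3 + 1/(-9)) = 15*(3 - ⅑) = 15*(26/9) = 130/3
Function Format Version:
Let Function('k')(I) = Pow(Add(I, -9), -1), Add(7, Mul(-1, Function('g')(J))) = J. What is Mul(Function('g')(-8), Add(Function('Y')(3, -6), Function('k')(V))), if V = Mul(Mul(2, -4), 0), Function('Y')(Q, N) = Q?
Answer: Rational(130, 3) ≈ 43.333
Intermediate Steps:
Function('g')(J) = Add(7, Mul(-1, J))
V = 0 (V = Mul(-8, 0) = 0)
Function('k')(I) = Pow(Add(-9, I), -1)
Mul(Function('g')(-8), Add(Function('Y')(3, -6), Function('k')(V))) = Mul(Add(7, Mul(-1, -8)), Add(3, Pow(Add(-9, 0), -1))) = Mul(Add(7, 8), Add(3, Pow(-9, -1))) = Mul(15, Add(3, Rational(-1, 9))) = Mul(15, Rational(26, 9)) = Rational(130, 3)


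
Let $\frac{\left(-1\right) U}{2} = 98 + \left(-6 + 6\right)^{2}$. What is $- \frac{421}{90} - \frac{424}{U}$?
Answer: $- \frac{11089}{4410} \approx -2.5145$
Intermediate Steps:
$U = -196$ ($U = - 2 \left(98 + \left(-6 + 6\right)^{2}\right) = - 2 \left(98 + 0^{2}\right) = - 2 \left(98 + 0\right) = \left(-2\right) 98 = -196$)
$- \frac{421}{90} - \frac{424}{U} = - \frac{421}{90} - \frac{424}{-196} = \left(-421\right) \frac{1}{90} - - \frac{106}{49} = - \frac{421}{90} + \frac{106}{49} = - \frac{11089}{4410}$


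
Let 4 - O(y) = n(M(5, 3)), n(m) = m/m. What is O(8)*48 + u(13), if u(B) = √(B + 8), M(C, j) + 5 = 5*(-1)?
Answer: 144 + √21 ≈ 148.58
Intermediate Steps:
M(C, j) = -10 (M(C, j) = -5 + 5*(-1) = -5 - 5 = -10)
n(m) = 1
u(B) = √(8 + B)
O(y) = 3 (O(y) = 4 - 1*1 = 4 - 1 = 3)
O(8)*48 + u(13) = 3*48 + √(8 + 13) = 144 + √21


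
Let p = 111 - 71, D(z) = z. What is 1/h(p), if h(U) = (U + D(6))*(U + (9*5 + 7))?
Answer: 1/4232 ≈ 0.00023629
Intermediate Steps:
p = 40
h(U) = (6 + U)*(52 + U) (h(U) = (U + 6)*(U + (9*5 + 7)) = (6 + U)*(U + (45 + 7)) = (6 + U)*(U + 52) = (6 + U)*(52 + U))
1/h(p) = 1/(312 + 40**2 + 58*40) = 1/(312 + 1600 + 2320) = 1/4232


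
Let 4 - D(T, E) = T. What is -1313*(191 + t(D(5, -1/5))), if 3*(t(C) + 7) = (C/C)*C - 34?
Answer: -678821/3 ≈ -2.2627e+5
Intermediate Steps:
D(T, E) = 4 - T
t(C) = -55/3 + C/3 (t(C) = -7 + ((C/C)*C - 34)/3 = -7 + (1*C - 34)/3 = -7 + (C - 34)/3 = -7 + (-34 + C)/3 = -7 + (-34/3 + C/3) = -55/3 + C/3)
-1313*(191 + t(D(5, -1/5))) = -1313*(191 + (-55/3 + (4 - 1*5)/3)) = -1313*(191 + (-55/3 + (4 - 5)/3)) = -1313*(191 + (-55/3 + (1/3)*(-1))) = -1313*(191 + (-55/3 - 1/3)) = -1313*(191 - 56/3) = -1313*517/3 = -678821/3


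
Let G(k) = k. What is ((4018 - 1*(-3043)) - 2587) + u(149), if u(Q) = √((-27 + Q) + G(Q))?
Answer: 4474 + √271 ≈ 4490.5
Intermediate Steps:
u(Q) = √(-27 + 2*Q) (u(Q) = √((-27 + Q) + Q) = √(-27 + 2*Q))
((4018 - 1*(-3043)) - 2587) + u(149) = ((4018 - 1*(-3043)) - 2587) + √(-27 + 2*149) = ((4018 + 3043) - 2587) + √(-27 + 298) = (7061 - 2587) + √271 = 4474 + √271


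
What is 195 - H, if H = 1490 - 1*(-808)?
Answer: -2103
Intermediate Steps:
H = 2298 (H = 1490 + 808 = 2298)
195 - H = 195 - 1*2298 = 195 - 2298 = -2103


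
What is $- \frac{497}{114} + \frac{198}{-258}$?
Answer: $- \frac{25133}{4902} \approx -5.1271$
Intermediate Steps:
$- \frac{497}{114} + \frac{198}{-258} = \left(-497\right) \frac{1}{114} + 198 \left(- \frac{1}{258}\right) = - \frac{497}{114} - \frac{33}{43} = - \frac{25133}{4902}$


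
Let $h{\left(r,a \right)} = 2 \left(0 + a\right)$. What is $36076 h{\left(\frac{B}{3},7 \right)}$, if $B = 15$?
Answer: $505064$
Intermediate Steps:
$h{\left(r,a \right)} = 2 a$
$36076 h{\left(\frac{B}{3},7 \right)} = 36076 \cdot 2 \cdot 7 = 36076 \cdot 14 = 505064$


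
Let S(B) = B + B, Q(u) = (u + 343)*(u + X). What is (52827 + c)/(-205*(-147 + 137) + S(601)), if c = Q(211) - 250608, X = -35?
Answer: -100277/3252 ≈ -30.835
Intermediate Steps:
Q(u) = (-35 + u)*(343 + u) (Q(u) = (u + 343)*(u - 35) = (343 + u)*(-35 + u) = (-35 + u)*(343 + u))
c = -153104 (c = (-12005 + 211² + 308*211) - 250608 = (-12005 + 44521 + 64988) - 250608 = 97504 - 250608 = -153104)
S(B) = 2*B
(52827 + c)/(-205*(-147 + 137) + S(601)) = (52827 - 153104)/(-205*(-147 + 137) + 2*601) = -100277/(-205*(-10) + 1202) = -100277/(2050 + 1202) = -100277/3252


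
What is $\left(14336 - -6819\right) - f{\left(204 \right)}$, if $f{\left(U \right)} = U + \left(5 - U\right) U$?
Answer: $61547$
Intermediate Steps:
$f{\left(U \right)} = U + U \left(5 - U\right)$
$\left(14336 - -6819\right) - f{\left(204 \right)} = \left(14336 - -6819\right) - 204 \left(6 - 204\right) = \left(14336 + 6819\right) - 204 \left(6 - 204\right) = 21155 - 204 \left(-198\right) = 21155 - -40392 = 21155 + 40392 = 61547$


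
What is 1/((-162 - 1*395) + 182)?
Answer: -1/375 ≈ -0.0026667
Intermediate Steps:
1/((-162 - 1*395) + 182) = 1/((-162 - 395) + 182) = 1/(-557 + 182) = 1/(-375) = -1/375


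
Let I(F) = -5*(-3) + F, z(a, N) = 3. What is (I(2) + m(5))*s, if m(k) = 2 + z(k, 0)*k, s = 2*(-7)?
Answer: -476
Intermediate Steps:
I(F) = 15 + F
s = -14
m(k) = 2 + 3*k
(I(2) + m(5))*s = ((15 + 2) + (2 + 3*5))*(-14) = (17 + (2 + 15))*(-14) = (17 + 17)*(-14) = 34*(-14) = -476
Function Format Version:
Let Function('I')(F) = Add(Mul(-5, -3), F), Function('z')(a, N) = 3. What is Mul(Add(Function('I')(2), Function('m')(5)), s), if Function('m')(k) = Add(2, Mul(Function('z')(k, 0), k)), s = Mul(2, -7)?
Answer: -476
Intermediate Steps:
Function('I')(F) = Add(15, F)
s = -14
Function('m')(k) = Add(2, Mul(3, k))
Mul(Add(Function('I')(2), Function('m')(5)), s) = Mul(Add(Add(15, 2), Add(2, Mul(3, 5))), -14) = Mul(Add(17, Add(2, 15)), -14) = Mul(Add(17, 17), -14) = Mul(34, -14) = -476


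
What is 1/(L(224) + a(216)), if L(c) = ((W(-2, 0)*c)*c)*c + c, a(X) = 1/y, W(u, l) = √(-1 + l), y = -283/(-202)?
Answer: 8998551/5058607523100542450 - 225038557184*I/2529303761550271225 ≈ 1.7789e-12 - 8.8973e-8*I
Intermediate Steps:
y = 283/202 (y = -283*(-1/202) = 283/202 ≈ 1.4010)
a(X) = 202/283 (a(X) = 1/(283/202) = 202/283)
L(c) = c + I*c³ (L(c) = ((√(-1 + 0)*c)*c)*c + c = ((√(-1)*c)*c)*c + c = ((I*c)*c)*c + c = (I*c²)*c + c = I*c³ + c = c + I*c³)
1/(L(224) + a(216)) = 1/((224 + I*224³) + 202/283) = 1/((224 + I*11239424) + 202/283) = 1/((224 + 11239424*I) + 202/283) = 1/(63594/283 + 11239424*I) = 80089*(63594/283 - 11239424*I)/10117215046201084900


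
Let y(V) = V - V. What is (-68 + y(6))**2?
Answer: 4624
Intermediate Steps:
y(V) = 0
(-68 + y(6))**2 = (-68 + 0)**2 = (-68)**2 = 4624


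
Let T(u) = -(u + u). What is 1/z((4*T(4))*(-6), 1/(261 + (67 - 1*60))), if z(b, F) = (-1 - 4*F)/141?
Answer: -9447/68 ≈ -138.93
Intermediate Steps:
T(u) = -2*u
z(b, F) = -1/141 - 4*F/141 (z(b, F) = (-1 - 4*F)*(1/141) = -1/141 - 4*F/141)
1/z((4*T(4))*(-6), 1/(261 + (67 - 1*60))) = 1/(-1/141 - 4/(141*(261 + (67 - 1*60)))) = 1/(-1/141 - 4/(141*(261 + (67 - 60)))) = 1/(-1/141 - 4/(141*(261 + 7))) = 1/(-1/141 - 4/141/268) = 1/(-1/141 - 4/141*1/268) = 1/(-1/141 - 1/9447) = 1/(-68/9447) = -9447/68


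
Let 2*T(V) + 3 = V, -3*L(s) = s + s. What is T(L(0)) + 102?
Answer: 201/2 ≈ 100.50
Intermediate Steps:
L(s) = -2*s/3 (L(s) = -(s + s)/3 = -2*s/3)
T(V) = -3/2 + V/2
T(L(0)) + 102 = (-3/2 + (-⅔*0)/2) + 102 = (-3/2 + (½)*0) + 102 = (-3/2 + 0) + 102 = -3/2 + 102 = 201/2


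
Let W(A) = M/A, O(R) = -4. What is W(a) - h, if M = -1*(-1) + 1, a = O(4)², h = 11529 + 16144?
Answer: -221383/8 ≈ -27673.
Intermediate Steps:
h = 27673
a = 16 (a = (-4)² = 16)
M = 2 (M = 1 + 1 = 2)
W(A) = 2/A
W(a) - h = 2/16 - 1*27673 = 2*(1/16) - 27673 = ⅛ - 27673 = -221383/8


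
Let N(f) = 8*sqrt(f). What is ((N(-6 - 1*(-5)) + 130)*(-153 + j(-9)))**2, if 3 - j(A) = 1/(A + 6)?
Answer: 1131384812/3 + 419330080*I/9 ≈ 3.7713e+8 + 4.6592e+7*I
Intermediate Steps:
j(A) = 3 - 1/(6 + A) (j(A) = 3 - 1/(A + 6) = 3 - 1/(6 + A))
((N(-6 - 1*(-5)) + 130)*(-153 + j(-9)))**2 = ((8*sqrt(-6 - 1*(-5)) + 130)*(-153 + (17 + 3*(-9))/(6 - 9)))**2 = ((8*sqrt(-6 + 5) + 130)*(-153 + (17 - 27)/(-3)))**2 = ((8*sqrt(-1) + 130)*(-153 - 1/3*(-10)))**2 = ((8*I + 130)*(-153 + 10/3))**2 = ((130 + 8*I)*(-449/3))**2 = (-58370/3 - 3592*I/3)**2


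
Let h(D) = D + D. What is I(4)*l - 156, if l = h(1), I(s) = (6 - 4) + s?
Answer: -144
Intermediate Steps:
I(s) = 2 + s
h(D) = 2*D
l = 2 (l = 2*1 = 2)
I(4)*l - 156 = (2 + 4)*2 - 156 = 6*2 - 156 = 12 - 156 = -144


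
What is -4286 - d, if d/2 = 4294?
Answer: -12874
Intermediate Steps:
d = 8588 (d = 2*4294 = 8588)
-4286 - d = -4286 - 1*8588 = -4286 - 8588 = -12874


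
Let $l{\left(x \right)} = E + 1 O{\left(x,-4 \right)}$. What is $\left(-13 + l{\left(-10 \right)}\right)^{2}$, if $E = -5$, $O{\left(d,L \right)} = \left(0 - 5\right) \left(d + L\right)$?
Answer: $2704$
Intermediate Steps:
$O{\left(d,L \right)} = - 5 L - 5 d$ ($O{\left(d,L \right)} = - 5 \left(L + d\right) = - 5 L - 5 d$)
$l{\left(x \right)} = 15 - 5 x$ ($l{\left(x \right)} = -5 + 1 \left(\left(-5\right) \left(-4\right) - 5 x\right) = -5 + 1 \left(20 - 5 x\right) = -5 - \left(-20 + 5 x\right) = 15 - 5 x$)
$\left(-13 + l{\left(-10 \right)}\right)^{2} = \left(-13 + \left(15 - -50\right)\right)^{2} = \left(-13 + \left(15 + 50\right)\right)^{2} = \left(-13 + 65\right)^{2} = 52^{2} = 2704$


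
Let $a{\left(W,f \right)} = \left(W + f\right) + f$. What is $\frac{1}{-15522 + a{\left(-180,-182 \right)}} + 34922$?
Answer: $\frac{561056851}{16066} \approx 34922.0$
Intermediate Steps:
$a{\left(W,f \right)} = W + 2 f$
$\frac{1}{-15522 + a{\left(-180,-182 \right)}} + 34922 = \frac{1}{-15522 + \left(-180 + 2 \left(-182\right)\right)} + 34922 = \frac{1}{-15522 - 544} + 34922 = \frac{1}{-16066} + 34922 = - \frac{1}{16066} + 34922 = \frac{561056851}{16066}$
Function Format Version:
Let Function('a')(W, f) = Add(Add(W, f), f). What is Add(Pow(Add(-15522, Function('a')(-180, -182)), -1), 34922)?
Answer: Rational(561056851, 16066) ≈ 34922.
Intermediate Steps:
Function('a')(W, f) = Add(W, Mul(2, f))
Add(Pow(Add(-15522, Function('a')(-180, -182)), -1), 34922) = Add(Pow(Add(-15522, Add(-180, Mul(2, -182))), -1), 34922) = Add(Pow(Add(-15522, Add(-180, -364)), -1), 34922) = Add(Pow(Add(-15522, -544), -1), 34922) = Add(Pow(-16066, -1), 34922) = Add(Rational(-1, 16066), 34922) = Rational(561056851, 16066)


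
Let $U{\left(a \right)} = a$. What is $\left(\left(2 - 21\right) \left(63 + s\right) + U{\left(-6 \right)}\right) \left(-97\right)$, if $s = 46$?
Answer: $201469$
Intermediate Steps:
$\left(\left(2 - 21\right) \left(63 + s\right) + U{\left(-6 \right)}\right) \left(-97\right) = \left(\left(2 - 21\right) \left(63 + 46\right) - 6\right) \left(-97\right) = \left(\left(-19\right) 109 - 6\right) \left(-97\right) = \left(-2071 - 6\right) \left(-97\right) = \left(-2077\right) \left(-97\right) = 201469$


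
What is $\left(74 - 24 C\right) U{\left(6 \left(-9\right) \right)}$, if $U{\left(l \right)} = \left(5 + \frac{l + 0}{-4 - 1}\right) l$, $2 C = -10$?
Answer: $- \frac{827604}{5} \approx -1.6552 \cdot 10^{5}$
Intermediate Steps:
$C = -5$ ($C = \frac{1}{2} \left(-10\right) = -5$)
$U{\left(l \right)} = l \left(5 - \frac{l}{5}\right)$ ($U{\left(l \right)} = \left(5 + \frac{l}{-5}\right) l = \left(5 + l \left(- \frac{1}{5}\right)\right) l = \left(5 - \frac{l}{5}\right) l = l \left(5 - \frac{l}{5}\right)$)
$\left(74 - 24 C\right) U{\left(6 \left(-9\right) \right)} = \left(74 - -120\right) \frac{6 \left(-9\right) \left(25 - 6 \left(-9\right)\right)}{5} = \left(74 + 120\right) \frac{1}{5} \left(-54\right) \left(25 - -54\right) = 194 \cdot \frac{1}{5} \left(-54\right) \left(25 + 54\right) = 194 \cdot \frac{1}{5} \left(-54\right) 79 = 194 \left(- \frac{4266}{5}\right) = - \frac{827604}{5}$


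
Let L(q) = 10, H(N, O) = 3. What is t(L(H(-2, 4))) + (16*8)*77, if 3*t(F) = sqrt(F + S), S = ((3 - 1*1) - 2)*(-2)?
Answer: 9856 + sqrt(10)/3 ≈ 9857.0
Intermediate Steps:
S = 0 (S = ((3 - 1) - 2)*(-2) = (2 - 2)*(-2) = 0*(-2) = 0)
t(F) = sqrt(F)/3 (t(F) = sqrt(F + 0)/3 = sqrt(F)/3)
t(L(H(-2, 4))) + (16*8)*77 = sqrt(10)/3 + (16*8)*77 = sqrt(10)/3 + 128*77 = sqrt(10)/3 + 9856 = 9856 + sqrt(10)/3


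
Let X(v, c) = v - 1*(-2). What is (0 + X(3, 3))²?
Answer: 25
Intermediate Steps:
X(v, c) = 2 + v (X(v, c) = v + 2 = 2 + v)
(0 + X(3, 3))² = (0 + (2 + 3))² = (0 + 5)² = 5² = 25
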